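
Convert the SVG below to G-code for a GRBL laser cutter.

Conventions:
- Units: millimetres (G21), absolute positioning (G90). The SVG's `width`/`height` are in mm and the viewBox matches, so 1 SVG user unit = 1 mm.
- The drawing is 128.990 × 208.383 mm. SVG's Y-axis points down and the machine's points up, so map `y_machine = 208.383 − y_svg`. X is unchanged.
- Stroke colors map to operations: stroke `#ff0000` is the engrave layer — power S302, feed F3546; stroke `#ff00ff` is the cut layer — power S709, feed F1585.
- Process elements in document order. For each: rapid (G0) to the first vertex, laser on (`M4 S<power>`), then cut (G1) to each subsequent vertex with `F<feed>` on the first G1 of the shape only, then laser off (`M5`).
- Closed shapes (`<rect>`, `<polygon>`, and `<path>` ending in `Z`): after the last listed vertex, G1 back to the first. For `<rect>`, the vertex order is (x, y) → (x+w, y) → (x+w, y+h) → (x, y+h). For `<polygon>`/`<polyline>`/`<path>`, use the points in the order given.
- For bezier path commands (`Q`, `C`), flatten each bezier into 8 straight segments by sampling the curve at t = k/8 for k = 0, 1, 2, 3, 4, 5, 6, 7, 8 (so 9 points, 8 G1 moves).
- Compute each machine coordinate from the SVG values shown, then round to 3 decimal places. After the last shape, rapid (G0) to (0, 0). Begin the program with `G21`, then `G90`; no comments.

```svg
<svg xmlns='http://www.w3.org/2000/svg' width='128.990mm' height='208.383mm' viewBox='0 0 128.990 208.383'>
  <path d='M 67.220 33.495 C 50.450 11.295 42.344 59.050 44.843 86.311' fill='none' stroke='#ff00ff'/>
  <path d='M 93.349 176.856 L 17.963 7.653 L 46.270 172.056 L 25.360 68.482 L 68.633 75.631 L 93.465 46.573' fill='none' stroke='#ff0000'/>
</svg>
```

1 u = 1 mm; y_m = 208.383 − y.

[1] `<path>` cubic bezier, #ff00ff→cut S709 F1585: (67.220,174.888) → (61.341,180.111) → (56.297,179.835) → (52.111,175.121) → (48.806,167.028) → (46.403,156.617) → (44.927,144.947) → (44.399,133.079) → (44.843,122.072)

[2] `<path>` open polyline, #ff0000→engrave S302 F3546: (93.349,31.527) → (17.963,200.730) → (46.270,36.327) → (25.360,139.901) → (68.633,132.752) → (93.465,161.810)

G21
G90
G0 X67.220 Y174.888
M4 S709
G1 X61.341 Y180.111 F1585
G1 X56.297 Y179.835
G1 X52.111 Y175.121
G1 X48.806 Y167.028
G1 X46.403 Y156.617
G1 X44.927 Y144.947
G1 X44.399 Y133.079
G1 X44.843 Y122.072
M5
G0 X93.349 Y31.527
M4 S302
G1 X17.963 Y200.730 F3546
G1 X46.270 Y36.327
G1 X25.360 Y139.901
G1 X68.633 Y132.752
G1 X93.465 Y161.810
M5
G0 X0.000 Y0.000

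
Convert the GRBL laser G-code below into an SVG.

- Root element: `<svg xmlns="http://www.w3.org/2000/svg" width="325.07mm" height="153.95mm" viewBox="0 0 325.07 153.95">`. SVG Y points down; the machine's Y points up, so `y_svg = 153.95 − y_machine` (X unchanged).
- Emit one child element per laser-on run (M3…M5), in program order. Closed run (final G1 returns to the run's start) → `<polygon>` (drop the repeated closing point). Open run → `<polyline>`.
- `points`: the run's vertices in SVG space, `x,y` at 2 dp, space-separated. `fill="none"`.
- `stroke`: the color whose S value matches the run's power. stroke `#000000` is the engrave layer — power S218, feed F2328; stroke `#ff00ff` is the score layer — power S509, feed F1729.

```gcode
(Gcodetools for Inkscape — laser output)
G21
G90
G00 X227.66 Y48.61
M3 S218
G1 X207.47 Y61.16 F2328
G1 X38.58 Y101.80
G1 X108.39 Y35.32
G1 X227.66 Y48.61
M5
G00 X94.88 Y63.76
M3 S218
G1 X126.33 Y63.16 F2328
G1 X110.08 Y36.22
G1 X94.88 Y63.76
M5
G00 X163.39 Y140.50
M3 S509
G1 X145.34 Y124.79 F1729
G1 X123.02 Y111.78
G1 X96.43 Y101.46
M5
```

y_svg = 153.95 − y_m.

[1] S218→`#000000` (engrave); closed run; points: 227.66,105.34 207.47,92.79 38.58,52.15 108.39,118.63

[2] S218→`#000000` (engrave); closed run; points: 94.88,90.19 126.33,90.79 110.08,117.73

[3] S509→`#ff00ff` (score); open run; points: 163.39,13.45 145.34,29.16 123.02,42.17 96.43,52.49

<svg xmlns="http://www.w3.org/2000/svg" width="325.07mm" height="153.95mm" viewBox="0 0 325.07 153.95">
  <polygon points="227.66,105.34 207.47,92.79 38.58,52.15 108.39,118.63" fill="none" stroke="#000000"/>
  <polygon points="94.88,90.19 126.33,90.79 110.08,117.73" fill="none" stroke="#000000"/>
  <polyline points="163.39,13.45 145.34,29.16 123.02,42.17 96.43,52.49" fill="none" stroke="#ff00ff"/>
</svg>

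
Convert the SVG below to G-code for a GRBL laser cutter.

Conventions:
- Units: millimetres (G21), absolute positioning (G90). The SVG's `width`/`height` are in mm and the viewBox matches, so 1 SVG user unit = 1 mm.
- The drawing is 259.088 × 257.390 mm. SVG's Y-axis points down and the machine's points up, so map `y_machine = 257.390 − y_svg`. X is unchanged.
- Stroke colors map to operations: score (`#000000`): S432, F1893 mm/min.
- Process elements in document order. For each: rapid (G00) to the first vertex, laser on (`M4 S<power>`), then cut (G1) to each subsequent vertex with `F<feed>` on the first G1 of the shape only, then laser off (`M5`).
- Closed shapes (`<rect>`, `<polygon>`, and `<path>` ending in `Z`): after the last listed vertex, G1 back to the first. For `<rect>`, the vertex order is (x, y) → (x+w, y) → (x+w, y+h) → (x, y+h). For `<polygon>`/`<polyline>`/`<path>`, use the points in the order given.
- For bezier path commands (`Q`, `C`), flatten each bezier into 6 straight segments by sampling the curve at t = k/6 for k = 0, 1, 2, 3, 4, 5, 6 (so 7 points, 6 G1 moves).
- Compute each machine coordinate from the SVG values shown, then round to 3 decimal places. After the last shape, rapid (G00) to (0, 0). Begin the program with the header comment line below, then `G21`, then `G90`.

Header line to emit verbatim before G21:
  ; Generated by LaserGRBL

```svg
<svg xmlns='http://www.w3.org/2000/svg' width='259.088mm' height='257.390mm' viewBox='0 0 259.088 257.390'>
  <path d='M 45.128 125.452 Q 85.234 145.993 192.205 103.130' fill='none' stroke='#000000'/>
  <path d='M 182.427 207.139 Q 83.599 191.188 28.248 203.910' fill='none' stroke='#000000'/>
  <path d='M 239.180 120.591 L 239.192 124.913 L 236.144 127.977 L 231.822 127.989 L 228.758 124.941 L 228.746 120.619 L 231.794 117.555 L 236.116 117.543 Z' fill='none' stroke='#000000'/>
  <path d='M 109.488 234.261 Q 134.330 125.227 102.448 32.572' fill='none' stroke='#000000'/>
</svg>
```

; Generated by LaserGRBL
G21
G90
G00 X45.128 Y131.938
M4 S432
G1 X60.354 Y126.852 F1893
G1 X79.295 Y125.289
G1 X101.950 Y127.248
G1 X128.320 Y132.730
G1 X158.405 Y141.734
G1 X192.205 Y154.260
M5
G00 X182.427 Y50.251
M4 S432
G1 X150.692 Y54.772 F1893
G1 X121.372 Y57.699
G1 X94.468 Y59.034
G1 X69.979 Y58.775
G1 X47.906 Y56.924
G1 X28.248 Y53.480
M5
G00 X239.180 Y136.799
M4 S432
G1 X239.192 Y132.477 F1893
G1 X236.144 Y129.413
G1 X231.822 Y129.401
G1 X228.758 Y132.449
G1 X228.746 Y136.771
G1 X231.794 Y139.835
G1 X236.116 Y139.847
G1 X239.180 Y136.799
M5
G00 X109.488 Y23.129
M4 S432
G1 X116.193 Y59.019 F1893
G1 X119.747 Y93.998
G1 X120.149 Y128.068
G1 X117.400 Y161.228
G1 X111.500 Y193.478
G1 X102.448 Y224.818
M5
G00 X0.000 Y0.000

1 u = 1 mm; y_m = 257.390 − y.

[1] `<path>` quadratic bezier, #000000→score S432 F1893: (45.128,131.938) → (60.354,126.852) → (79.295,125.289) → (101.950,127.248) → (128.320,132.730) → (158.405,141.734) → (192.205,154.260)

[2] `<path>` quadratic bezier, #000000→score S432 F1893: (182.427,50.251) → (150.692,54.772) → (121.372,57.699) → (94.468,59.034) → (69.979,58.775) → (47.906,56.924) → (28.248,53.480)

[3] `<path>` regular polygon, #000000→score S432 F1893: (239.180,136.799) → (239.192,132.477) → (236.144,129.413) → (231.822,129.401) → (228.758,132.449) → (228.746,136.771) → (231.794,139.835) → (236.116,139.847) → (239.180,136.799) (closed)

[4] `<path>` quadratic bezier, #000000→score S432 F1893: (109.488,23.129) → (116.193,59.019) → (119.747,93.998) → (120.149,128.068) → (117.400,161.228) → (111.500,193.478) → (102.448,224.818)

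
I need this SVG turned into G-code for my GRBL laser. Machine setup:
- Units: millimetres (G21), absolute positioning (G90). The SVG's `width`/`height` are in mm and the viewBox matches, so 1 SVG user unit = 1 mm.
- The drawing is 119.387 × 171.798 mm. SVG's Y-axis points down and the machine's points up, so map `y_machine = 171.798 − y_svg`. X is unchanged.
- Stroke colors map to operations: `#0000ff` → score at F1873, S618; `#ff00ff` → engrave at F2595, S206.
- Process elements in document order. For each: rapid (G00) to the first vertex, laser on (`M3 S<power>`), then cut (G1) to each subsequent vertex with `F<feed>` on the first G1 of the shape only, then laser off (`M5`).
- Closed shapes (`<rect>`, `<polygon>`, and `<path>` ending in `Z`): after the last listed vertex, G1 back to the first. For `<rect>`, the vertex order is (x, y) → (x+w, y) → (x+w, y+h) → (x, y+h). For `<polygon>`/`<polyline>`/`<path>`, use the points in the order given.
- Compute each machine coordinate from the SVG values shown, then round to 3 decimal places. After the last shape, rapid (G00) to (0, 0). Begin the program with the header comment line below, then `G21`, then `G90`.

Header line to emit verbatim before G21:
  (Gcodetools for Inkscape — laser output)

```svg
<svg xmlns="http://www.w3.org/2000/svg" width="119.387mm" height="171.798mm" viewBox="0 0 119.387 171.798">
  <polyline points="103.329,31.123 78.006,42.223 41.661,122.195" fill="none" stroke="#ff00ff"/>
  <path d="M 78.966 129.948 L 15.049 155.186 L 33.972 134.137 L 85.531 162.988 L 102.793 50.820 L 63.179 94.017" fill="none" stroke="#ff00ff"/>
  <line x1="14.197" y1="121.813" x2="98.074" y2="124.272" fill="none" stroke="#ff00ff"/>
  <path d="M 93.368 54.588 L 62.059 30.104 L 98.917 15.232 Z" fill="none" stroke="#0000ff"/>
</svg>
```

(Gcodetools for Inkscape — laser output)
G21
G90
G00 X103.329 Y140.675
M3 S206
G1 X78.006 Y129.575 F2595
G1 X41.661 Y49.603
M5
G00 X78.966 Y41.850
M3 S206
G1 X15.049 Y16.612 F2595
G1 X33.972 Y37.661
G1 X85.531 Y8.810
G1 X102.793 Y120.978
G1 X63.179 Y77.781
M5
G00 X14.197 Y49.985
M3 S206
G1 X98.074 Y47.526 F2595
M5
G00 X93.368 Y117.210
M3 S618
G1 X62.059 Y141.694 F1873
G1 X98.917 Y156.566
G1 X93.368 Y117.210
M5
G00 X0.000 Y0.000

1 u = 1 mm; y_m = 171.798 − y.

[1] `<polyline>` open polyline, #ff00ff→engrave S206 F2595: (103.329,140.675) → (78.006,129.575) → (41.661,49.603)

[2] `<path>` open polyline, #ff00ff→engrave S206 F2595: (78.966,41.850) → (15.049,16.612) → (33.972,37.661) → (85.531,8.810) → (102.793,120.978) → (63.179,77.781)

[3] `<line>` line segment, #ff00ff→engrave S206 F2595: (14.197,49.985) → (98.074,47.526)

[4] `<path>` regular polygon, #0000ff→score S618 F1873: (93.368,117.210) → (62.059,141.694) → (98.917,156.566) → (93.368,117.210) (closed)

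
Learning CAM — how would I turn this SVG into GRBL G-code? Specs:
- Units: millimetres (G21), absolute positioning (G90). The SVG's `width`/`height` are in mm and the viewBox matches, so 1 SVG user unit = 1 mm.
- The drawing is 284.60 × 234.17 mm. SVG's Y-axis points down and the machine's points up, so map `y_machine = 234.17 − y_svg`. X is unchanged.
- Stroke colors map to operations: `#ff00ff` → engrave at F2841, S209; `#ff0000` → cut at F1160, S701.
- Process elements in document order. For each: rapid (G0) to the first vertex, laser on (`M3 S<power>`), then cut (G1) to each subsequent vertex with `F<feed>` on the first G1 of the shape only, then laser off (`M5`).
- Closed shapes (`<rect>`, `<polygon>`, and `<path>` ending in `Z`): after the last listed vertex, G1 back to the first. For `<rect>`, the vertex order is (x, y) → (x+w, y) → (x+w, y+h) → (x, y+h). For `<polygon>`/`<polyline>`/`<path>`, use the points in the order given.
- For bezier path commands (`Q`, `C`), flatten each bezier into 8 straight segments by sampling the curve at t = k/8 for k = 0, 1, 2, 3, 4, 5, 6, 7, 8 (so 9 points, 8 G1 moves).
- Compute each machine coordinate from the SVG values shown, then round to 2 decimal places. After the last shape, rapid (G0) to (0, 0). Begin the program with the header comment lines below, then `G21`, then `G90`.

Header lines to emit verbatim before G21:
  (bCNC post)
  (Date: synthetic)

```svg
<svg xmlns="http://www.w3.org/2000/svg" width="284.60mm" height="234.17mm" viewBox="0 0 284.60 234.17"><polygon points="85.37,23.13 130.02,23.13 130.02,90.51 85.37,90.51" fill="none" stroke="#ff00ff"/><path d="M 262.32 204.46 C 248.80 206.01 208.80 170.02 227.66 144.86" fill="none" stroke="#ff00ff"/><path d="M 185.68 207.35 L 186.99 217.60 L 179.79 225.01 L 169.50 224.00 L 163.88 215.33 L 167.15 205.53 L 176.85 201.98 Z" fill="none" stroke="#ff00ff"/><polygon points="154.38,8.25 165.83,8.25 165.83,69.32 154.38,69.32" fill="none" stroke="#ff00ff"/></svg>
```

(bCNC post)
(Date: synthetic)
G21
G90
G0 X85.37 Y211.04
M3 S209
G1 X130.02 Y211.04 F2841
G1 X130.02 Y143.66
G1 X85.37 Y143.66
G1 X85.37 Y211.04
M5
G0 X262.32 Y29.71
M3 S209
G1 X256.18 Y30.79 F2841
G1 X248.55 Y34.83
G1 X240.44 Y41.25
G1 X232.85 Y49.49
G1 X226.77 Y58.99
G1 X223.22 Y69.17
G1 X223.18 Y79.46
G1 X227.66 Y89.31
M5
G0 X185.68 Y26.82
M3 S209
G1 X186.99 Y16.57 F2841
G1 X179.79 Y9.16
G1 X169.50 Y10.17
G1 X163.88 Y18.84
G1 X167.15 Y28.64
G1 X176.85 Y32.19
G1 X185.68 Y26.82
M5
G0 X154.38 Y225.92
M3 S209
G1 X165.83 Y225.92 F2841
G1 X165.83 Y164.85
G1 X154.38 Y164.85
G1 X154.38 Y225.92
M5
G0 X0.00 Y0.00

Since the viewBox matches the mm dimensions, user units are millimetres directly. The only transform is the Y-flip y_m = 234.17 − y_svg.

Shape 1 is a rectangle drawn with `<polygon>`. Its stroke #ff00ff means engrave at S209, F2841. After flipping Y the toolpath is (85.37,211.04) → (130.02,211.04) → (130.02,143.66) → (85.37,143.66) → (85.37,211.04), returning to the start.

Shape 2 is a cubic bezier drawn with `<path>`. Its stroke #ff00ff means engrave at S209, F2841. After flipping Y the toolpath is (262.32,29.71) → (256.18,30.79) → (248.55,34.83) → (240.44,41.25) → (232.85,49.49) → (226.77,58.99) → (223.22,69.17) → (223.18,79.46) → (227.66,89.31).

Shape 3 is a regular polygon drawn with `<path>`. Its stroke #ff00ff means engrave at S209, F2841. After flipping Y the toolpath is (185.68,26.82) → (186.99,16.57) → (179.79,9.16) → (169.50,10.17) → (163.88,18.84) → (167.15,28.64) → (176.85,32.19) → (185.68,26.82), returning to the start.

Shape 4 is a rectangle drawn with `<polygon>`. Its stroke #ff00ff means engrave at S209, F2841. After flipping Y the toolpath is (154.38,225.92) → (165.83,225.92) → (165.83,164.85) → (154.38,164.85) → (154.38,225.92), returning to the start.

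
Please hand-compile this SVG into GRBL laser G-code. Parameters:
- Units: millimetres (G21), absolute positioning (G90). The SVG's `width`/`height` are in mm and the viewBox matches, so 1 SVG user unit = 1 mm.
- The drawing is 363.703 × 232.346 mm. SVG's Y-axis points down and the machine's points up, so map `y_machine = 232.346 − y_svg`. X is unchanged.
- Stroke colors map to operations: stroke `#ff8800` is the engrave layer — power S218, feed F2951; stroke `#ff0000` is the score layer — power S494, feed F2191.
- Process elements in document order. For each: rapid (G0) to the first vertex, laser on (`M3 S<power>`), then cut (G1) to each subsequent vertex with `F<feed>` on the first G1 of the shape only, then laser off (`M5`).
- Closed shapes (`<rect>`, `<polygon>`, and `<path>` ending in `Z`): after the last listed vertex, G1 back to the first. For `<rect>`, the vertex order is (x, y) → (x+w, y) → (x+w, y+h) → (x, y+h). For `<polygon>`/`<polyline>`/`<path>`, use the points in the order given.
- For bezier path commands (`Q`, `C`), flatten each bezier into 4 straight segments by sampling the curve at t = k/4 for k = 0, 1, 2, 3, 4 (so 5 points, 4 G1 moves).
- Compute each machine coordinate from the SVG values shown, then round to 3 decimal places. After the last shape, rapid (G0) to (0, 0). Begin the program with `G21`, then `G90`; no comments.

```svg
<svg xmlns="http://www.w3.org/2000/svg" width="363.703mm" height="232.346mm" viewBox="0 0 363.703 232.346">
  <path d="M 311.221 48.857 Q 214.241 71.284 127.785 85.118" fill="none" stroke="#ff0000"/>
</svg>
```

viewBox `0 0 363.703 232.346` with mm width/height → 1 unit = 1 mm. Flip: y_m = 232.346 − y_svg.

**Shape 1** — `<path>` quadratic bezier, stroke `#ff0000` → score (S494, F2191). Control points (SVG): P0=(311.221,48.857), P1=(214.241,71.284), P2=(127.785,85.118); sampled at t=k/4. Machine vertices: (311.221,183.489) → (263.389,172.813) → (216.872,163.210) → (171.671,154.682) → (127.785,147.228). Open path.

G21
G90
G0 X311.221 Y183.489
M3 S494
G1 X263.389 Y172.813 F2191
G1 X216.872 Y163.210
G1 X171.671 Y154.682
G1 X127.785 Y147.228
M5
G0 X0.000 Y0.000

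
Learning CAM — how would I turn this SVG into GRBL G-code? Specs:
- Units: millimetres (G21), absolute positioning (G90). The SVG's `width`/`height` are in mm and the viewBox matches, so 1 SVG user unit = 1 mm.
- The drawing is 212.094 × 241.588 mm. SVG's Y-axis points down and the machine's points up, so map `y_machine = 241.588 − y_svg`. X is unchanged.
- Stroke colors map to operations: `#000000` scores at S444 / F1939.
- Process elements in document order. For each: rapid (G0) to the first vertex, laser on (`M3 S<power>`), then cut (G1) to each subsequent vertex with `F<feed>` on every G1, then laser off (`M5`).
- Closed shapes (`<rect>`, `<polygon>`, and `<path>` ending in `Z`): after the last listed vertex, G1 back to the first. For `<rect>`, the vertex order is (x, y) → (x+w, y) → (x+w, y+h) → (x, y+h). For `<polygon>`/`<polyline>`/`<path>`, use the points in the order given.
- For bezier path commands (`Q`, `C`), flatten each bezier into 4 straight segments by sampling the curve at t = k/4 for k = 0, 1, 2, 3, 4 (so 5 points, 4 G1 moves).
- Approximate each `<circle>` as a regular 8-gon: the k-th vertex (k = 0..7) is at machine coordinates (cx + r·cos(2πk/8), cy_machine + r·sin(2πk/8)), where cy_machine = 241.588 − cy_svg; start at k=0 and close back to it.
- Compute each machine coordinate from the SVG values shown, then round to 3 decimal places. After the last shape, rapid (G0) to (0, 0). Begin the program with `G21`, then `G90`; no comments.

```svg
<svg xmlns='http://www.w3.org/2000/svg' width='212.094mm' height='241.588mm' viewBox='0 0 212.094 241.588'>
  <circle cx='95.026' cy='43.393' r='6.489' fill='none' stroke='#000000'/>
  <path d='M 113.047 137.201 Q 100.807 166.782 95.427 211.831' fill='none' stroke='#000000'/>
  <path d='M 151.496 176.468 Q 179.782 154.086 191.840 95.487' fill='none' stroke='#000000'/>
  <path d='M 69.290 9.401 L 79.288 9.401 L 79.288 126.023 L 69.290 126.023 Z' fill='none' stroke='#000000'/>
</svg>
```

G21
G90
G0 X101.515 Y198.195
M3 S444
G1 X99.614 Y202.783 F1939
G1 X95.026 Y204.684 F1939
G1 X90.438 Y202.783 F1939
G1 X88.537 Y198.195 F1939
G1 X90.438 Y193.607 F1939
G1 X95.026 Y191.706 F1939
G1 X99.614 Y193.607 F1939
G1 X101.515 Y198.195 F1939
M5
G0 X113.047 Y104.387
M3 S444
G1 X107.356 Y88.630 F1939
G1 X102.522 Y70.939 F1939
G1 X98.546 Y51.315 F1939
G1 X95.427 Y29.757 F1939
M5
G0 X151.496 Y65.120
M3 S444
G1 X164.625 Y78.575 F1939
G1 X175.725 Y96.556 F1939
G1 X184.797 Y119.065 F1939
G1 X191.840 Y146.101 F1939
M5
G0 X69.290 Y232.187
M3 S444
G1 X79.288 Y232.187 F1939
G1 X79.288 Y115.565 F1939
G1 X69.290 Y115.565 F1939
G1 X69.290 Y232.187 F1939
M5
G0 X0.000 Y0.000

1 u = 1 mm; y_m = 241.588 − y.

[1] `<circle>` circle, #000000→score S444 F1939: (101.515,198.195) → (99.614,202.783) → (95.026,204.684) → (90.438,202.783) → (88.537,198.195) → (90.438,193.607) → (95.026,191.706) → (99.614,193.607) → (101.515,198.195) (closed)

[2] `<path>` quadratic bezier, #000000→score S444 F1939: (113.047,104.387) → (107.356,88.630) → (102.522,70.939) → (98.546,51.315) → (95.427,29.757)

[3] `<path>` quadratic bezier, #000000→score S444 F1939: (151.496,65.120) → (164.625,78.575) → (175.725,96.556) → (184.797,119.065) → (191.840,146.101)

[4] `<path>` rectangle, #000000→score S444 F1939: (69.290,232.187) → (79.288,232.187) → (79.288,115.565) → (69.290,115.565) → (69.290,232.187) (closed)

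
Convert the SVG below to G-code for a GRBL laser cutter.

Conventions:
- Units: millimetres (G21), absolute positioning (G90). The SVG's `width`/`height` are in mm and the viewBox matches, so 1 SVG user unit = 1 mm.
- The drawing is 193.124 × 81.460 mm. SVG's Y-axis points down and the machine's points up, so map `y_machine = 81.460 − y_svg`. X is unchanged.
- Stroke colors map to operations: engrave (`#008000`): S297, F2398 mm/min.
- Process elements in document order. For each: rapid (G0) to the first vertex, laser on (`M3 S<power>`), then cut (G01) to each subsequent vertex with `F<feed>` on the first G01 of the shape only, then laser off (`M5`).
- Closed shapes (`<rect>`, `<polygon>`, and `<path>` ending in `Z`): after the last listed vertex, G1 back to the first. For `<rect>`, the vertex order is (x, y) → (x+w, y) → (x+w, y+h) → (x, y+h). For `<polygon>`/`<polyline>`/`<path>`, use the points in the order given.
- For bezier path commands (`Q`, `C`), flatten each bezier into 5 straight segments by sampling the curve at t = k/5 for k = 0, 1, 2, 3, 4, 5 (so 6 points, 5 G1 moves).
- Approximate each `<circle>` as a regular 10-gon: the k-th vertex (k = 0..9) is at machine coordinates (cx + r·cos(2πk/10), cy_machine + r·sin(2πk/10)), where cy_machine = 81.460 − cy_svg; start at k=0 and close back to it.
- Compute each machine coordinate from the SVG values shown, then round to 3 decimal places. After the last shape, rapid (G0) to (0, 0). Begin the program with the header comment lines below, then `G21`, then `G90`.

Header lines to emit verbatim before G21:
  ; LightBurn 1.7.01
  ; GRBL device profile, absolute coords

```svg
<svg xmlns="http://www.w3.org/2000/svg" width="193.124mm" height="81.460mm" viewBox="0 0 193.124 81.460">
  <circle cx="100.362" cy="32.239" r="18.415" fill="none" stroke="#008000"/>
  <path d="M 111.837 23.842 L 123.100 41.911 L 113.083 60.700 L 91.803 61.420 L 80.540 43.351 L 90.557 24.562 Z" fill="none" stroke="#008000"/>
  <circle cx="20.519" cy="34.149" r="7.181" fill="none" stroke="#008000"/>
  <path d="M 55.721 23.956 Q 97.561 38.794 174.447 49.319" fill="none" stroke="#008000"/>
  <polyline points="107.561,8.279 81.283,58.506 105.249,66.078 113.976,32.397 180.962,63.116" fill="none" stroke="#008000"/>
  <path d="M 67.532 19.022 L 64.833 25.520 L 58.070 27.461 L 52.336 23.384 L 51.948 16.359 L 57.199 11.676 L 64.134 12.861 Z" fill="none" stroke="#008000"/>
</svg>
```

; LightBurn 1.7.01
; GRBL device profile, absolute coords
G21
G90
G0 X118.777 Y49.221
M3 S297
G01 X115.260 Y60.045 F2398
G01 X106.053 Y66.735
G01 X94.671 Y66.735
G01 X85.464 Y60.045
G01 X81.947 Y49.221
G01 X85.464 Y38.397
G01 X94.671 Y31.707
G01 X106.053 Y31.707
G01 X115.260 Y38.397
G01 X118.777 Y49.221
M5
G0 X111.837 Y57.618
M3 S297
G01 X123.100 Y39.549 F2398
G01 X113.083 Y20.760
G01 X91.803 Y20.040
G01 X80.540 Y38.109
G01 X90.557 Y56.898
G01 X111.837 Y57.618
M5
G0 X27.700 Y47.311
M3 S297
G01 X26.329 Y51.532 F2398
G01 X22.738 Y54.141
G01 X18.300 Y54.141
G01 X14.709 Y51.532
G01 X13.338 Y47.311
G01 X14.709 Y43.090
G01 X18.300 Y40.481
G01 X22.738 Y40.481
G01 X26.329 Y43.090
G01 X27.700 Y47.311
M5
G0 X55.721 Y57.504
M3 S297
G01 X73.859 Y51.741 F2398
G01 X94.800 Y46.324
G01 X118.546 Y41.251
G01 X145.094 Y36.524
G01 X174.447 Y32.141
M5
G0 X107.561 Y73.181
M3 S297
G01 X81.283 Y22.954 F2398
G01 X105.249 Y15.382
G01 X113.976 Y49.063
G01 X180.962 Y18.344
M5
G0 X67.532 Y62.438
M3 S297
G01 X64.833 Y55.940 F2398
G01 X58.070 Y53.999
G01 X52.336 Y58.076
G01 X51.948 Y65.101
G01 X57.199 Y69.784
G01 X64.134 Y68.599
G01 X67.532 Y62.438
M5
G0 X0.000 Y0.000

Since the viewBox matches the mm dimensions, user units are millimetres directly. The only transform is the Y-flip y_m = 81.460 − y_svg.

Shape 1 is a circle drawn with `<circle>`. Its stroke #008000 means engrave at S297, F2398. After flipping Y the toolpath is (118.777,49.221) → (115.260,60.045) → (106.053,66.735) → (94.671,66.735) → (85.464,60.045) → (81.947,49.221) → (85.464,38.397) → (94.671,31.707) → (106.053,31.707) → (115.260,38.397) → (118.777,49.221), returning to the start.

Shape 2 is a regular polygon drawn with `<path>`. Its stroke #008000 means engrave at S297, F2398. After flipping Y the toolpath is (111.837,57.618) → (123.100,39.549) → (113.083,20.760) → (91.803,20.040) → (80.540,38.109) → (90.557,56.898) → (111.837,57.618), returning to the start.

Shape 3 is a circle drawn with `<circle>`. Its stroke #008000 means engrave at S297, F2398. After flipping Y the toolpath is (27.700,47.311) → (26.329,51.532) → (22.738,54.141) → (18.300,54.141) → (14.709,51.532) → (13.338,47.311) → (14.709,43.090) → (18.300,40.481) → (22.738,40.481) → (26.329,43.090) → (27.700,47.311), returning to the start.

Shape 4 is a quadratic bezier drawn with `<path>`. Its stroke #008000 means engrave at S297, F2398. After flipping Y the toolpath is (55.721,57.504) → (73.859,51.741) → (94.800,46.324) → (118.546,41.251) → (145.094,36.524) → (174.447,32.141).

Shape 5 is a open polyline drawn with `<polyline>`. Its stroke #008000 means engrave at S297, F2398. After flipping Y the toolpath is (107.561,73.181) → (81.283,22.954) → (105.249,15.382) → (113.976,49.063) → (180.962,18.344).

Shape 6 is a regular polygon drawn with `<path>`. Its stroke #008000 means engrave at S297, F2398. After flipping Y the toolpath is (67.532,62.438) → (64.833,55.940) → (58.070,53.999) → (52.336,58.076) → (51.948,65.101) → (57.199,69.784) → (64.134,68.599) → (67.532,62.438), returning to the start.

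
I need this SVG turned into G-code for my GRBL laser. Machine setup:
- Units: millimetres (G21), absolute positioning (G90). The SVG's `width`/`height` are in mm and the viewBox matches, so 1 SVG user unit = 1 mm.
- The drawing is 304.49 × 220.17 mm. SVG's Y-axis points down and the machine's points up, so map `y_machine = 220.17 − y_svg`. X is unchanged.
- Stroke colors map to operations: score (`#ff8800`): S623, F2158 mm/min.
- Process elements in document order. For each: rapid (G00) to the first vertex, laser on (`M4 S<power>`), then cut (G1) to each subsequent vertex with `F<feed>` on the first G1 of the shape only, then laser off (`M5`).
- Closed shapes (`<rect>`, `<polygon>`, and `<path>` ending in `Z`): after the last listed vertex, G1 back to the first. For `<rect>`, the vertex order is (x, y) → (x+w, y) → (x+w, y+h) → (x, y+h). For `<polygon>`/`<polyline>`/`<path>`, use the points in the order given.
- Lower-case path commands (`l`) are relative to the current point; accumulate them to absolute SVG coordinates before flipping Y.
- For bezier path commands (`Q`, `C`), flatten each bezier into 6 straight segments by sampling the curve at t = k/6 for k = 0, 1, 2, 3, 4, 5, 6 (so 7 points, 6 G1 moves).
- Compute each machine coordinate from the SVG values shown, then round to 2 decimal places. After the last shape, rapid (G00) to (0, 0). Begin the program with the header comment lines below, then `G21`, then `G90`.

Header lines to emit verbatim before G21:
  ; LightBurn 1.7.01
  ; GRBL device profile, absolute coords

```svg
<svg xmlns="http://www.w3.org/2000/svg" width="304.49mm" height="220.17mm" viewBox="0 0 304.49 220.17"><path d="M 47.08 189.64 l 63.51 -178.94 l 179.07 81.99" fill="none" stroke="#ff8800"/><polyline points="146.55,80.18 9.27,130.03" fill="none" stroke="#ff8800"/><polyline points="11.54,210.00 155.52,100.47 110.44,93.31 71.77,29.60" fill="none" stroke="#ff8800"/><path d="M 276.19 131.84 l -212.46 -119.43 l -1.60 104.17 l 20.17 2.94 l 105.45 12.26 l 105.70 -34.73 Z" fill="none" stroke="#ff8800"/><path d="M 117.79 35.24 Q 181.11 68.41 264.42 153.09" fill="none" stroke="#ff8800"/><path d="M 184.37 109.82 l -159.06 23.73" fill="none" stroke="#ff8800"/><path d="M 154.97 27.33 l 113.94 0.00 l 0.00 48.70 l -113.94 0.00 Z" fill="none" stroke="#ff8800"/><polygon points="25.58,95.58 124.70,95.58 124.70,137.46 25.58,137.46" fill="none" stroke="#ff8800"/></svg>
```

Since the viewBox matches the mm dimensions, user units are millimetres directly. The only transform is the Y-flip y_m = 220.17 − y_svg.

Shape 1 is a open polyline drawn with `<path>`. Its stroke #ff8800 means score at S623, F2158. After flipping Y the toolpath is (47.08,30.53) → (110.59,209.47) → (289.66,127.48).

Shape 2 is a line segment drawn with `<polyline>`. Its stroke #ff8800 means score at S623, F2158. After flipping Y the toolpath is (146.55,139.99) → (9.27,90.14).

Shape 3 is a open polyline drawn with `<polyline>`. Its stroke #ff8800 means score at S623, F2158. After flipping Y the toolpath is (11.54,10.17) → (155.52,119.70) → (110.44,126.86) → (71.77,190.57).

Shape 4 is a closed polygon drawn with `<path>`. Its stroke #ff8800 means score at S623, F2158. After flipping Y the toolpath is (276.19,88.33) → (63.73,207.76) → (62.13,103.59) → (82.30,100.65) → (187.75,88.39) → (293.45,123.12) → (276.19,88.33), returning to the start.

Shape 5 is a quadratic bezier drawn with `<path>`. Its stroke #ff8800 means score at S623, F2158. After flipping Y the toolpath is (117.79,184.93) → (139.45,172.44) → (162.22,157.09) → (186.11,138.88) → (211.10,117.81) → (237.21,93.88) → (264.42,67.08).

Shape 6 is a line segment drawn with `<path>`. Its stroke #ff8800 means score at S623, F2158. After flipping Y the toolpath is (184.37,110.35) → (25.31,86.62).

Shape 7 is a rectangle drawn with `<path>`. Its stroke #ff8800 means score at S623, F2158. After flipping Y the toolpath is (154.97,192.84) → (268.91,192.84) → (268.91,144.14) → (154.97,144.14) → (154.97,192.84), returning to the start.

Shape 8 is a rectangle drawn with `<polygon>`. Its stroke #ff8800 means score at S623, F2158. After flipping Y the toolpath is (25.58,124.59) → (124.70,124.59) → (124.70,82.71) → (25.58,82.71) → (25.58,124.59), returning to the start.

; LightBurn 1.7.01
; GRBL device profile, absolute coords
G21
G90
G00 X47.08 Y30.53
M4 S623
G1 X110.59 Y209.47 F2158
G1 X289.66 Y127.48
M5
G00 X146.55 Y139.99
M4 S623
G1 X9.27 Y90.14 F2158
M5
G00 X11.54 Y10.17
M4 S623
G1 X155.52 Y119.70 F2158
G1 X110.44 Y126.86
G1 X71.77 Y190.57
M5
G00 X276.19 Y88.33
M4 S623
G1 X63.73 Y207.76 F2158
G1 X62.13 Y103.59
G1 X82.30 Y100.65
G1 X187.75 Y88.39
G1 X293.45 Y123.12
G1 X276.19 Y88.33
M5
G00 X117.79 Y184.93
M4 S623
G1 X139.45 Y172.44 F2158
G1 X162.22 Y157.09
G1 X186.11 Y138.88
G1 X211.10 Y117.81
G1 X237.21 Y93.88
G1 X264.42 Y67.08
M5
G00 X184.37 Y110.35
M4 S623
G1 X25.31 Y86.62 F2158
M5
G00 X154.97 Y192.84
M4 S623
G1 X268.91 Y192.84 F2158
G1 X268.91 Y144.14
G1 X154.97 Y144.14
G1 X154.97 Y192.84
M5
G00 X25.58 Y124.59
M4 S623
G1 X124.70 Y124.59 F2158
G1 X124.70 Y82.71
G1 X25.58 Y82.71
G1 X25.58 Y124.59
M5
G00 X0.00 Y0.00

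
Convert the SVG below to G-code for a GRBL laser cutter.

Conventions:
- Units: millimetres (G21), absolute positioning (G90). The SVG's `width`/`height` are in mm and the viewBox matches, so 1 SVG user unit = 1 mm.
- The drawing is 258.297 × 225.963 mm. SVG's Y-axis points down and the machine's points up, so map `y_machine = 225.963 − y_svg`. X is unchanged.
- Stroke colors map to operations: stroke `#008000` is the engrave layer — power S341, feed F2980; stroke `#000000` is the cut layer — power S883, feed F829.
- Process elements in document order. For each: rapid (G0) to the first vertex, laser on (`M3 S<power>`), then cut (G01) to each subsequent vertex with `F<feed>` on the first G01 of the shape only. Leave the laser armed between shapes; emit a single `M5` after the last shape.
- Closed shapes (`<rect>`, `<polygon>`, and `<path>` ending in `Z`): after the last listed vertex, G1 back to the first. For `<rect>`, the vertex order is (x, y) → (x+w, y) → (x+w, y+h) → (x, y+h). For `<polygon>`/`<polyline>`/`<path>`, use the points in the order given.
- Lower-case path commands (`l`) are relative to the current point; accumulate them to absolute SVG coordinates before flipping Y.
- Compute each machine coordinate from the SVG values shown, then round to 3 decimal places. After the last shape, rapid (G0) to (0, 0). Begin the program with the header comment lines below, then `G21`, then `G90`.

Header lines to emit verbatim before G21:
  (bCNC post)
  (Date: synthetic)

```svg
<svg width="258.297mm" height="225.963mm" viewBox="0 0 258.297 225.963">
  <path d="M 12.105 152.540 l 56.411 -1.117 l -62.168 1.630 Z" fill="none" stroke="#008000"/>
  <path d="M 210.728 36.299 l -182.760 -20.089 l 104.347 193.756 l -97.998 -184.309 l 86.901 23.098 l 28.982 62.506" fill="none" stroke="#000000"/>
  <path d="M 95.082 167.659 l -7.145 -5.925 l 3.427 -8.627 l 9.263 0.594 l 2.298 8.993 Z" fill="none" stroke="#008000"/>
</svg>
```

1 u = 1 mm; y_m = 225.963 − y.

[1] `<path>` closed polygon, #008000→engrave S341 F2980: (12.105,73.423) → (68.516,74.540) → (6.348,72.910) → (12.105,73.423) (closed)

[2] `<path>` open polyline, #000000→cut S883 F829: (210.728,189.664) → (27.968,209.753) → (132.315,15.997) → (34.317,200.306) → (121.218,177.208) → (150.200,114.702)

[3] `<path>` regular polygon, #008000→engrave S341 F2980: (95.082,58.304) → (87.937,64.229) → (91.364,72.856) → (100.627,72.262) → (102.925,63.269) → (95.082,58.304) (closed)

(bCNC post)
(Date: synthetic)
G21
G90
G0 X12.105 Y73.423
M3 S341
G01 X68.516 Y74.540 F2980
G01 X6.348 Y72.910
G01 X12.105 Y73.423
G0 X210.728 Y189.664
M3 S883
G01 X27.968 Y209.753 F829
G01 X132.315 Y15.997
G01 X34.317 Y200.306
G01 X121.218 Y177.208
G01 X150.200 Y114.702
G0 X95.082 Y58.304
M3 S341
G01 X87.937 Y64.229 F2980
G01 X91.364 Y72.856
G01 X100.627 Y72.262
G01 X102.925 Y63.269
G01 X95.082 Y58.304
M5
G0 X0.000 Y0.000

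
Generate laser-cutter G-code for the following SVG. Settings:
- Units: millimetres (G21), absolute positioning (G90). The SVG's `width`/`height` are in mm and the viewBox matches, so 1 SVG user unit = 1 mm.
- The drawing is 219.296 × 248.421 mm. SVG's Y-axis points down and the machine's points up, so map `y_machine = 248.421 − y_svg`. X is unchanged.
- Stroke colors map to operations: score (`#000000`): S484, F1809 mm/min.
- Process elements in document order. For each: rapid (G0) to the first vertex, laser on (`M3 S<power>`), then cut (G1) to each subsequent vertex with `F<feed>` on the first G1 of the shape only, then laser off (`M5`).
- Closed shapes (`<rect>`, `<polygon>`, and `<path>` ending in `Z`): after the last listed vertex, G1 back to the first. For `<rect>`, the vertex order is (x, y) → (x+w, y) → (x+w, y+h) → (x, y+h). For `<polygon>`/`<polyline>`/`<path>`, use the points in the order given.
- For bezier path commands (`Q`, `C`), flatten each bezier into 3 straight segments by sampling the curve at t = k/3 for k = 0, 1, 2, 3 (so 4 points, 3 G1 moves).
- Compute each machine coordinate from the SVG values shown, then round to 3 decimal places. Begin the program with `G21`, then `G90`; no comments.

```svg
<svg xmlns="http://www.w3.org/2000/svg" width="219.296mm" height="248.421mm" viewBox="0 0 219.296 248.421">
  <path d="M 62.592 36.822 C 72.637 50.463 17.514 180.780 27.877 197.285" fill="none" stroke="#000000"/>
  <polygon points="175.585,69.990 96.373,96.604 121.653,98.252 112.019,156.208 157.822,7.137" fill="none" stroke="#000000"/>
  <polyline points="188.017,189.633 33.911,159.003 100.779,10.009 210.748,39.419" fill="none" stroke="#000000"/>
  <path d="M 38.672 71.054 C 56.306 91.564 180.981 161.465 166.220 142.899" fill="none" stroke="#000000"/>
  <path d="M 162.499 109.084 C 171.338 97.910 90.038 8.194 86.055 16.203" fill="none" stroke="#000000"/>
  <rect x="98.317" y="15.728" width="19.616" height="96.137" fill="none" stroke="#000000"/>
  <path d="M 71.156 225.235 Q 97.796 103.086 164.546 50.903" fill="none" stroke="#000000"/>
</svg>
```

Since the viewBox matches the mm dimensions, user units are millimetres directly. The only transform is the Y-flip y_m = 248.421 − y_svg.

Shape 1 is a cubic bezier drawn with `<path>`. Its stroke #000000 means score at S484, F1809. After flipping Y the toolpath is (62.592,211.599) → (55.753,167.603) → (34.504,97.042) → (27.877,51.136).

Shape 2 is a closed polygon drawn with `<polygon>`. Its stroke #000000 means score at S484, F1809. After flipping Y the toolpath is (175.585,178.431) → (96.373,151.817) → (121.653,150.169) → (112.019,92.213) → (157.822,241.284) → (175.585,178.431), returning to the start.

Shape 3 is a open polyline drawn with `<polyline>`. Its stroke #000000 means score at S484, F1809. After flipping Y the toolpath is (188.017,58.788) → (33.911,89.418) → (100.779,238.412) → (210.748,209.002).

Shape 4 is a cubic bezier drawn with `<path>`. Its stroke #000000 means score at S484, F1809. After flipping Y the toolpath is (38.672,177.367) → (82.858,145.499) → (143.631,111.339) → (166.220,105.522).

Shape 5 is a cubic bezier drawn with `<path>`. Its stroke #000000 means score at S484, F1809. After flipping Y the toolpath is (162.499,139.337) → (147.494,170.163) → (109.608,214.180) → (86.055,232.218).

Shape 6 is a rectangle drawn with `<rect>`. Its stroke #000000 means score at S484, F1809. After flipping Y the toolpath is (98.317,232.693) → (117.933,232.693) → (117.933,136.556) → (98.317,136.556) → (98.317,232.693), returning to the start.

Shape 7 is a quadratic bezier drawn with `<path>`. Its stroke #000000 means score at S484, F1809. After flipping Y the toolpath is (71.156,23.186) → (93.373,96.845) → (124.503,154.955) → (164.546,197.518).

G21
G90
G0 X62.592 Y211.599
M3 S484
G1 X55.753 Y167.603 F1809
G1 X34.504 Y97.042
G1 X27.877 Y51.136
M5
G0 X175.585 Y178.431
M3 S484
G1 X96.373 Y151.817 F1809
G1 X121.653 Y150.169
G1 X112.019 Y92.213
G1 X157.822 Y241.284
G1 X175.585 Y178.431
M5
G0 X188.017 Y58.788
M3 S484
G1 X33.911 Y89.418 F1809
G1 X100.779 Y238.412
G1 X210.748 Y209.002
M5
G0 X38.672 Y177.367
M3 S484
G1 X82.858 Y145.499 F1809
G1 X143.631 Y111.339
G1 X166.220 Y105.522
M5
G0 X162.499 Y139.337
M3 S484
G1 X147.494 Y170.163 F1809
G1 X109.608 Y214.180
G1 X86.055 Y232.218
M5
G0 X98.317 Y232.693
M3 S484
G1 X117.933 Y232.693 F1809
G1 X117.933 Y136.556
G1 X98.317 Y136.556
G1 X98.317 Y232.693
M5
G0 X71.156 Y23.186
M3 S484
G1 X93.373 Y96.845 F1809
G1 X124.503 Y154.955
G1 X164.546 Y197.518
M5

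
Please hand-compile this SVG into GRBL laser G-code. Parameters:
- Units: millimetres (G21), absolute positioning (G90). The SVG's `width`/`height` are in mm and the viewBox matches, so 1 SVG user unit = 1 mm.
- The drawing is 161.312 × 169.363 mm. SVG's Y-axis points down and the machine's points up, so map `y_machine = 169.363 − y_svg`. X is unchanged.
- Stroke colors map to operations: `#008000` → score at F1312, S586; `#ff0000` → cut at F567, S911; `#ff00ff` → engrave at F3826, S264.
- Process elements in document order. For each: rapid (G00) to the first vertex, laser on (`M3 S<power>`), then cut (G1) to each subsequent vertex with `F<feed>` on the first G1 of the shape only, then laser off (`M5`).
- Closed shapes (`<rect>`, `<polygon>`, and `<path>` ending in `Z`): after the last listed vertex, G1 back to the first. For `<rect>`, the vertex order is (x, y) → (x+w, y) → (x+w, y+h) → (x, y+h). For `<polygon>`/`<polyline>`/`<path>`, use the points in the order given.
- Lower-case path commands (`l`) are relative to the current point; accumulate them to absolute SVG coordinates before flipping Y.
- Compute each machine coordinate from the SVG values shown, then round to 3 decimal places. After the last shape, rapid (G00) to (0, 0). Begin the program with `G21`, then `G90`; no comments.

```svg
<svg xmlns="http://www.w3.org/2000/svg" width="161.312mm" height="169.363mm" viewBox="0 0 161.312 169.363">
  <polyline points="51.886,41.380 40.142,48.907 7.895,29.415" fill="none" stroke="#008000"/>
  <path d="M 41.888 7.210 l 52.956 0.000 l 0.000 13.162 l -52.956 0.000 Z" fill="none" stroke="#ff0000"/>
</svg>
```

Since the viewBox matches the mm dimensions, user units are millimetres directly. The only transform is the Y-flip y_m = 169.363 − y_svg.

Shape 1 is a open polyline drawn with `<polyline>`. Its stroke #008000 means score at S586, F1312. After flipping Y the toolpath is (51.886,127.983) → (40.142,120.456) → (7.895,139.948).

Shape 2 is a rectangle drawn with `<path>`. Its stroke #ff0000 means cut at S911, F567. After flipping Y the toolpath is (41.888,162.153) → (94.844,162.153) → (94.844,148.991) → (41.888,148.991) → (41.888,162.153), returning to the start.

G21
G90
G00 X51.886 Y127.983
M3 S586
G1 X40.142 Y120.456 F1312
G1 X7.895 Y139.948
M5
G00 X41.888 Y162.153
M3 S911
G1 X94.844 Y162.153 F567
G1 X94.844 Y148.991
G1 X41.888 Y148.991
G1 X41.888 Y162.153
M5
G00 X0.000 Y0.000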